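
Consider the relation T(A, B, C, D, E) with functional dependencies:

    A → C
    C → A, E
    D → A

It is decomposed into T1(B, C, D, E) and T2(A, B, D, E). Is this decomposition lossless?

Common attributes: T1 ∩ T2 = {B, D, E}.
Closure of {B, D, E}: D → A applies, adding A; A → C applies, adding C. So (B, D, E)⁺ = {A, B, C, D, E}.
This closure contains every attribute of T1, so T1 ∩ T2 → T1. The join is lossless.

Yes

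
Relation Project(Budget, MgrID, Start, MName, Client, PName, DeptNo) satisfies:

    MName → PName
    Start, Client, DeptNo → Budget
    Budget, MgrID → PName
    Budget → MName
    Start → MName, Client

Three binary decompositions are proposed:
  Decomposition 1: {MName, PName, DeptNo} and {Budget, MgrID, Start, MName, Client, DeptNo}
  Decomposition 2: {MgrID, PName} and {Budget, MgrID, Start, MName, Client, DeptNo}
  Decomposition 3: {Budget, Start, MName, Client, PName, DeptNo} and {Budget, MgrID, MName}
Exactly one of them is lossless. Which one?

Decomposition 1

Decomposition 1: common = {MName, DeptNo}, closure = {MName, PName, DeptNo} → lossless.
Decomposition 2: common = {MgrID}, closure = {MgrID} → lossy.
Decomposition 3: common = {Budget, MName}, closure = {Budget, MName, PName} → lossy.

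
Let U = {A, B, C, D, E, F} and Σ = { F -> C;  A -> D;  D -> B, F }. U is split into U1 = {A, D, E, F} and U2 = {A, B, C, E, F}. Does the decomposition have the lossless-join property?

Yes

Common attributes: U1 ∩ U2 = {A, E, F}.
Closure of {A, E, F}: F → C applies, adding C; A → D applies, adding D; D → B, F applies, adding B. So (A, E, F)⁺ = {A, B, C, D, E, F}.
This closure contains every attribute of U1, so U1 ∩ U2 → U1. The join is lossless.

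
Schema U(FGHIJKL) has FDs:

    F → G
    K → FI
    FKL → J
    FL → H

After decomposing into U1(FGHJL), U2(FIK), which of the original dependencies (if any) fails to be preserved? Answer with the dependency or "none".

Check FKL → J: no single fragment contains all of {FJKL}, and the restricted closure of {FKL} across the fragments never reaches {J}.
F → G is preserved.
K → FI is preserved.
FL → H is preserved.

FKL → J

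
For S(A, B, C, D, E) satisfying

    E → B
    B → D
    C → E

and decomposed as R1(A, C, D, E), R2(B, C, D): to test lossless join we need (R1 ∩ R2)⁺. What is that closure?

R1 ∩ R2 = {C, D}.
C → E applies, adding E
E → B applies, adding B
Closure: {B, C, D, E}.

B, C, D, E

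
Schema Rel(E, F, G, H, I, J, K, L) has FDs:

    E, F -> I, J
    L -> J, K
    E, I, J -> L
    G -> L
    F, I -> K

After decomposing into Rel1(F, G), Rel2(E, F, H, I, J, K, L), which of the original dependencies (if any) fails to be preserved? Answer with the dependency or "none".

G -> L

Check G → L: no single fragment contains all of {G, L}, and the restricted closure of {G} across the fragments never reaches {L}.
E, F → I, J is preserved.
L → J, K is preserved.
E, I, J → L is preserved.
F, I → K is preserved.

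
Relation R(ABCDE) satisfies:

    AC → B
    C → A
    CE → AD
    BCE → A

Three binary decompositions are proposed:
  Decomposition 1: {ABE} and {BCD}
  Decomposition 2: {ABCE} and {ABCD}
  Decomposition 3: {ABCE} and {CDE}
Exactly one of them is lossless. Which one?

Decomposition 1: common = {B}, closure = {B} → lossy.
Decomposition 2: common = {ABC}, closure = {ABC} → lossy.
Decomposition 3: common = {CE}, closure = {ABCDE} → lossless.

Decomposition 3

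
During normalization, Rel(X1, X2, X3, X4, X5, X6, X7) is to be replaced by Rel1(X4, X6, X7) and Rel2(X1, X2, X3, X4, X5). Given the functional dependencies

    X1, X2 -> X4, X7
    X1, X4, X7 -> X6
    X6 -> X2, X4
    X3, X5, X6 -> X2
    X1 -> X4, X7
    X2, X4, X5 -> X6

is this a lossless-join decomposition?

Common attributes: Rel1 ∩ Rel2 = {X4}.
No dependency enlarges {X4}, so (X4)⁺ = {X4}.
The closure contains neither all of Rel1 = {X4, X6, X7} nor all of Rel2 = {X1, X2, X3, X4, X5}, so the common attributes are not a superkey of either fragment. The join is lossy.

No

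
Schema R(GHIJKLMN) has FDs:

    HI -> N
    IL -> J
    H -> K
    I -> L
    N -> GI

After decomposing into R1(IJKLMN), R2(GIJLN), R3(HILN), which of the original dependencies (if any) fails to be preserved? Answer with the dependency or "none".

Check H → K: no single fragment contains all of {HK}, and the restricted closure of {H} across the fragments never reaches {K}.
HI → N is preserved.
IL → J is preserved.
I → L is preserved.
N → GI is preserved.

H -> K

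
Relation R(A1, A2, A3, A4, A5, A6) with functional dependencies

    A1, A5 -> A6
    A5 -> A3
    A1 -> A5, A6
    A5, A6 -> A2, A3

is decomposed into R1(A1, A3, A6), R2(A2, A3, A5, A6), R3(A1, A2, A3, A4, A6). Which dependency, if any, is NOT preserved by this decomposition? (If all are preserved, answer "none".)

A1 -> A5, A6

Check A1 → A5, A6: no single fragment contains all of {A1, A5, A6}, and the restricted closure of {A1} across the fragments never reaches {A5, A6}.
A1, A5 → A6 is preserved.
A5 → A3 is preserved.
A5, A6 → A2, A3 is preserved.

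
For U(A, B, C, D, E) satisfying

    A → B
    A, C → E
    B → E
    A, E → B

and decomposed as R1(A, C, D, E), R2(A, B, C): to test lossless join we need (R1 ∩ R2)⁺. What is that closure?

R1 ∩ R2 = {A, C}.
A → B applies, adding B
A, C → E applies, adding E
Closure: {A, B, C, E}.

A, B, C, E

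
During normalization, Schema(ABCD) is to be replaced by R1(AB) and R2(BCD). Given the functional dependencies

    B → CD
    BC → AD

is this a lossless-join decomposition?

Common attributes: R1 ∩ R2 = {B}.
Closure of {B}: B → CD applies, adding CD; BC → AD applies, adding A. So (B)⁺ = {ABCD}.
This closure contains every attribute of R1, so R1 ∩ R2 → R1. The join is lossless.

Yes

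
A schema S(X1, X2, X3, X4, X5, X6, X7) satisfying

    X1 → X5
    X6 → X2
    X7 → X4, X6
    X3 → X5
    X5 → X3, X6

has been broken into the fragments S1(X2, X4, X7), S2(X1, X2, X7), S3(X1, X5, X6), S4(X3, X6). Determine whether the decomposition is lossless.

Chase test. Columns are X1, X2, X3, X4, X5, X6, X7; row i has aⱼ where attribute j ∈ Si, else bᵢⱼ.
Initial tableau (one row per fragment):
  row 1: b11 a2 b13 a4 b15 b16 a7
  row 2: a1 a2 b23 b24 b25 b26 a7
  row 3: a1 b32 b33 b34 a5 a6 b37
  row 4: b41 b42 a3 b44 b45 a6 b47
Rows 2 and 3 agree on X1; apply X1→X5 and equate their X5 entries.
Rows 3 and 4 agree on X6; apply X6→X2 and equate their X2 entries.
Rows 1 and 2 agree on X7; apply X7→X4, X6 and equate their X4, X6 entries.
Rows 2 and 3 agree on X5; apply X5→X3, X6 and equate their X3, X6 entries.
Rows 1 and 3 agree on X6; apply X6→X2 and equate their X2 entries.
No row becomes fully distinguished — the join is lossy.

No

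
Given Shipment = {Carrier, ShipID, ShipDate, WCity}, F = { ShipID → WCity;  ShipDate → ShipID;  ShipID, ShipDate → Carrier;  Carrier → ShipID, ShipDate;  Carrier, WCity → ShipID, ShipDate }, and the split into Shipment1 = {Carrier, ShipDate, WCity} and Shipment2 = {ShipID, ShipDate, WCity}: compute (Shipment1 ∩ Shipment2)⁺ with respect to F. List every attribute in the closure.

Carrier, ShipID, ShipDate, WCity

Shipment1 ∩ Shipment2 = {ShipDate, WCity}.
ShipDate → ShipID applies, adding ShipID
ShipID, ShipDate → Carrier applies, adding Carrier
Closure: {Carrier, ShipID, ShipDate, WCity}.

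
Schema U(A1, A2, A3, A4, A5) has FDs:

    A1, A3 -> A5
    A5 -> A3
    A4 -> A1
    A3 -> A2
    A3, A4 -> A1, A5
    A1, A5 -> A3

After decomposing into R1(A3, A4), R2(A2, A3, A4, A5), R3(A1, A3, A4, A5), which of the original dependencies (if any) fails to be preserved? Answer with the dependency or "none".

A1, A3 → A5 lies within R3.
A5 → A3 lies within R2.
A4 → A1 lies within R3.
A3 → A2 lies within R2.
A3, A4 → A1, A5 lies within R3.
A1, A5 → A3 lies within R3.
Every dependency is enforceable on the fragments, so the decomposition is dependency-preserving.

none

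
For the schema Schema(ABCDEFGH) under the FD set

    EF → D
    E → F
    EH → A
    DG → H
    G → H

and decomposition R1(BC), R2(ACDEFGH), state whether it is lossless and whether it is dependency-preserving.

Lossless test: (C)⁺ = {C}, which is a superkey of neither fragment — lossy.
Dependency preservation: every FD's attributes lie within a single fragment, so each can be enforced locally — preserved.

lossy but dependency-preserving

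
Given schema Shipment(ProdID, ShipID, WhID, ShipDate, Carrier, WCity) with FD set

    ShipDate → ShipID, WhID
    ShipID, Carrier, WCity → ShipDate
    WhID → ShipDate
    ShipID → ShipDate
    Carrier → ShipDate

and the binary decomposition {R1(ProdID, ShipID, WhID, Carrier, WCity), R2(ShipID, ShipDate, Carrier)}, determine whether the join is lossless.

Yes

Common attributes: R1 ∩ R2 = {ShipID, Carrier}.
Closure of {ShipID, Carrier}: ShipID → ShipDate applies, adding ShipDate; ShipDate → ShipID, WhID applies, adding WhID. So (ShipID, Carrier)⁺ = {ShipID, WhID, ShipDate, Carrier}.
This closure contains every attribute of R2, so R1 ∩ R2 → R2. The join is lossless.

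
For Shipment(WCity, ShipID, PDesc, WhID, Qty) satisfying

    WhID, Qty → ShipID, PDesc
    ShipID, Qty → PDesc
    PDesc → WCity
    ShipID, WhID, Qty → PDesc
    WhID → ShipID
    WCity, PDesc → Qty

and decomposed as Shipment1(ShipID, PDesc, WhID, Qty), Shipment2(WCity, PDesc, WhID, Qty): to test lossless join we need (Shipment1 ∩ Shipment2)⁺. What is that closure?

WCity, ShipID, PDesc, WhID, Qty

Shipment1 ∩ Shipment2 = {PDesc, WhID, Qty}.
WhID, Qty → ShipID, PDesc applies, adding ShipID
PDesc → WCity applies, adding WCity
Closure: {WCity, ShipID, PDesc, WhID, Qty}.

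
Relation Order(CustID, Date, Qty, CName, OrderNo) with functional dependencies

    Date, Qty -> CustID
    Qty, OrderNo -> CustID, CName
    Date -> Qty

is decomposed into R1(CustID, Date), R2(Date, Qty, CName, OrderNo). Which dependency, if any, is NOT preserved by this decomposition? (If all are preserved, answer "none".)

Check Qty, OrderNo → CustID, CName: no single fragment contains all of {CustID, Qty, CName, OrderNo}, and the restricted closure of {Qty, OrderNo} across the fragments never reaches {CustID, CName}.
Date, Qty → CustID is preserved.
Date → Qty is preserved.

Qty, OrderNo -> CustID, CName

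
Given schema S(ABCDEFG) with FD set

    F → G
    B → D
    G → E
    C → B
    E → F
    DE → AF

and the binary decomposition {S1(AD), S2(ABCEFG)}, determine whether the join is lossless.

No

Common attributes: S1 ∩ S2 = {A}.
No dependency enlarges {A}, so (A)⁺ = {A}.
The closure contains neither all of S1 = {AD} nor all of S2 = {ABCEFG}, so the common attributes are not a superkey of either fragment. The join is lossy.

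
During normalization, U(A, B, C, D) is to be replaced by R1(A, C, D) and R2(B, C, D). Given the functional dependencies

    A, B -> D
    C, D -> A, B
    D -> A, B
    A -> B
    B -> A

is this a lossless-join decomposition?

Common attributes: R1 ∩ R2 = {C, D}.
Closure of {C, D}: C, D → A, B applies, adding A, B. So (C, D)⁺ = {A, B, C, D}.
This closure contains every attribute of R1, so R1 ∩ R2 → R1. The join is lossless.

Yes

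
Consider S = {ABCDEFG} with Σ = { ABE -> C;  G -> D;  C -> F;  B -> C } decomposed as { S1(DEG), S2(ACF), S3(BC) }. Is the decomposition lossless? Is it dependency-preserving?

lossy but dependency-preserving

Lossless test (chase): Rows 2 and 3 agree on C; apply C→F and equate their F entries. No row becomes fully distinguished — the join is lossy.
Dependency preservation: ABE → C is not contained in any single fragment, but the restricted closure of its left-hand side across the fragments still reaches the right-hand side; the remaining FDs each lie inside some fragment. All dependencies are preserved.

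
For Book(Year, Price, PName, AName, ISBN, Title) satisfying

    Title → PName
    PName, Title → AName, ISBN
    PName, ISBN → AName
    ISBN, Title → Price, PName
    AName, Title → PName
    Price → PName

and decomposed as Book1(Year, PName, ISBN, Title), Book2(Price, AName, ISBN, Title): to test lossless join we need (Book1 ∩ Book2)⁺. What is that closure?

Price, PName, AName, ISBN, Title

Book1 ∩ Book2 = {ISBN, Title}.
Title → PName applies, adding PName
PName, Title → AName, ISBN applies, adding AName
ISBN, Title → Price, PName applies, adding Price
Closure: {Price, PName, AName, ISBN, Title}.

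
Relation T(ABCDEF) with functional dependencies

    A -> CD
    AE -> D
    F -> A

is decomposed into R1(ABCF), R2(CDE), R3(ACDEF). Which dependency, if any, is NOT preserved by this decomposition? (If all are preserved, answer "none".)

A → CD lies within R3.
AE → D lies within R3.
F → A lies within R1.
Every dependency is enforceable on the fragments, so the decomposition is dependency-preserving.

none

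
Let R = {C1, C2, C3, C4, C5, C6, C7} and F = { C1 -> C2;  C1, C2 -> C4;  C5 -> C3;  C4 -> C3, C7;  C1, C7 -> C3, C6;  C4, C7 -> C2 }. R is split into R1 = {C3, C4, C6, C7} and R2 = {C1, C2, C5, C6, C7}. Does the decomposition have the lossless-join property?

Common attributes: R1 ∩ R2 = {C6, C7}.
No dependency enlarges {C6, C7}, so (C6, C7)⁺ = {C6, C7}.
The closure contains neither all of R1 = {C3, C4, C6, C7} nor all of R2 = {C1, C2, C5, C6, C7}, so the common attributes are not a superkey of either fragment. The join is lossy.

No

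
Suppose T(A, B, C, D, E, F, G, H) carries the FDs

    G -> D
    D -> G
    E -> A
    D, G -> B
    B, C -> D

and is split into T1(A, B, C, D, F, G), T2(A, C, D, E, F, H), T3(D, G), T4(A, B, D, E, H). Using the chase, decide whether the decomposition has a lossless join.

Yes

Chase test. Columns are A, B, C, D, E, F, G, H; row i has aⱼ where attribute j ∈ Ti, else bᵢⱼ.
Initial tableau (one row per fragment):
  row 1: a1 a2 a3 a4 b15 a6 a7 b18
  row 2: a1 b22 a3 a4 a5 a6 b27 a8
  row 3: b31 b32 b33 a4 b35 b36 a7 b38
  row 4: a1 a2 b43 a4 a5 b46 b47 a8
Rows 1 and 2 agree on D; apply D→G and equate their G entries.
Rows 1 and 4 agree on D; apply D→G and equate their G entries.
Rows 1 and 2 agree on D, G; apply D, G→B and equate their B entries.
Rows 1 and 3 agree on D, G; apply D, G→B and equate their B entries.
Row 2 is now all distinguished symbols — the join is lossless.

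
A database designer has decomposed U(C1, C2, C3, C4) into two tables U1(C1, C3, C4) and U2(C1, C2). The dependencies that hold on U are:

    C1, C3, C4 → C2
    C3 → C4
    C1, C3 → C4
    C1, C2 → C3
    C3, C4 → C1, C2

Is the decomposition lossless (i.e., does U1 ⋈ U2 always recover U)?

Common attributes: U1 ∩ U2 = {C1}.
No dependency enlarges {C1}, so (C1)⁺ = {C1}.
The closure contains neither all of U1 = {C1, C3, C4} nor all of U2 = {C1, C2}, so the common attributes are not a superkey of either fragment. The join is lossy.

No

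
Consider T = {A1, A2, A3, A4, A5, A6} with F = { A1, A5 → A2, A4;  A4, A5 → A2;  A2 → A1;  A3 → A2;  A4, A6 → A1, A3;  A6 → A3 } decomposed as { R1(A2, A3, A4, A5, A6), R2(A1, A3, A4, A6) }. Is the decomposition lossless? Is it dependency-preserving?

Lossless test: (A3, A4, A6)⁺ = {A1, A2, A3, A4, A6}, which contains all of one fragment — lossless.
Dependency preservation: the restricted closure of {A1, A5} across the fragments never reaches {A2, A4}, so A1, A5 → A2, A4 cannot be enforced without a join — not preserved.

lossless but not dependency-preserving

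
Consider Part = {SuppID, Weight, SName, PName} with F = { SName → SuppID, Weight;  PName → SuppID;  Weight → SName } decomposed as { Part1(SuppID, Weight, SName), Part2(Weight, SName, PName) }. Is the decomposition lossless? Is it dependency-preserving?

lossless but not dependency-preserving

Lossless test: (Weight, SName)⁺ = {SuppID, Weight, SName}, which contains all of one fragment — lossless.
Dependency preservation: the restricted closure of {PName} across the fragments never reaches {SuppID}, so PName → SuppID cannot be enforced without a join — not preserved.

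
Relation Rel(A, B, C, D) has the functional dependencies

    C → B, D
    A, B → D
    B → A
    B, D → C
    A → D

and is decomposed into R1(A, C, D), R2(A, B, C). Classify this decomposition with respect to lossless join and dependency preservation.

Lossless test: (A, C)⁺ = {A, B, C, D}, which contains all of one fragment — lossless.
Dependency preservation: C → B, D; A, B → D; B, D → C are not contained in any single fragment, but the restricted closure of each left-hand side across the fragments still reaches the right-hand side; the remaining FDs each lie inside some fragment. All dependencies are preserved.

lossless and dependency-preserving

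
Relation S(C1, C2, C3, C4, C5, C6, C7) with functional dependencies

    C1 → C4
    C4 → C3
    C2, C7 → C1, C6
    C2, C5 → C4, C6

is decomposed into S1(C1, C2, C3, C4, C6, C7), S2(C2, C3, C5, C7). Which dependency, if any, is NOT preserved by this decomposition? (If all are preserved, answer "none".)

C2, C5 → C4, C6

Check C2, C5 → C4, C6: no single fragment contains all of {C2, C4, C5, C6}, and the restricted closure of {C2, C5} across the fragments never reaches {C4, C6}.
C1 → C4 is preserved.
C4 → C3 is preserved.
C2, C7 → C1, C6 is preserved.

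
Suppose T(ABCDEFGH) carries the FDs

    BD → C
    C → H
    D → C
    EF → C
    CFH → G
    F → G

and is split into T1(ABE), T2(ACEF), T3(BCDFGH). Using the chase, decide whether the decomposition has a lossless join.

Chase test. Columns are ABCDEFGH; row i has aⱼ where attribute j ∈ Ti, else bᵢⱼ.
Initial tableau (one row per fragment):
  row 1: a1 a2 b13 b14 a5 b16 b17 b18
  row 2: a1 b22 a3 b24 a5 a6 b27 b28
  row 3: b31 a2 a3 a4 b35 a6 a7 a8
Rows 2 and 3 agree on C; apply C→H and equate their H entries.
Rows 2 and 3 agree on CFH; apply CFH→G and equate their G entries.
No row becomes fully distinguished — the join is lossy.

No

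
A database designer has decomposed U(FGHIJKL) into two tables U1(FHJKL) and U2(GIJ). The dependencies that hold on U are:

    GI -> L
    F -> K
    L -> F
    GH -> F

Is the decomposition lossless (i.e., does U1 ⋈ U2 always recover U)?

No

Common attributes: U1 ∩ U2 = {J}.
No dependency enlarges {J}, so (J)⁺ = {J}.
The closure contains neither all of U1 = {FHJKL} nor all of U2 = {GIJ}, so the common attributes are not a superkey of either fragment. The join is lossy.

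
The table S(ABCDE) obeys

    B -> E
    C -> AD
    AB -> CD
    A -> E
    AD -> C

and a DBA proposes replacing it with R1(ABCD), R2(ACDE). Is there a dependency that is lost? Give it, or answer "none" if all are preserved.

Check B → E: no single fragment contains all of {BE}, and the restricted closure of {B} across the fragments never reaches {E}.
C → AD is preserved.
AB → CD is preserved.
A → E is preserved.
AD → C is preserved.

B -> E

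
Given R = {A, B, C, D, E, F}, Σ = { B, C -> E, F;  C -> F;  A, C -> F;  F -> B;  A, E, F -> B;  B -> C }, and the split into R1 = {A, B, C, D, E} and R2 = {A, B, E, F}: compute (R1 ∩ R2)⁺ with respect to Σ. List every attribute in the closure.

A, B, C, E, F

R1 ∩ R2 = {A, B, E}.
B → C applies, adding C
B, C → E, F applies, adding F
Closure: {A, B, C, E, F}.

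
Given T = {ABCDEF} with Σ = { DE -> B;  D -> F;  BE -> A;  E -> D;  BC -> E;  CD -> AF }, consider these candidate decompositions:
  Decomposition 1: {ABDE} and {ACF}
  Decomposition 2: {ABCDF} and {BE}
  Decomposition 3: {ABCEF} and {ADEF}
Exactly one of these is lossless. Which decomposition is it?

Decomposition 3

Decomposition 1: common = {A}, closure = {A} → lossy.
Decomposition 2: common = {B}, closure = {B} → lossy.
Decomposition 3: common = {AEF}, closure = {ABDEF} → lossless.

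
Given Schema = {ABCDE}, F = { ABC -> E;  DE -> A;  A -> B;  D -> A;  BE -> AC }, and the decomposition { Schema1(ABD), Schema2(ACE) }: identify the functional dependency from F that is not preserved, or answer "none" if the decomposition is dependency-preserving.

BE -> AC

Check BE → AC: no single fragment contains all of {ABCE}, and the restricted closure of {BE} across the fragments never reaches {AC}.
ABC → E is preserved.
DE → A is preserved.
A → B is preserved.
D → A is preserved.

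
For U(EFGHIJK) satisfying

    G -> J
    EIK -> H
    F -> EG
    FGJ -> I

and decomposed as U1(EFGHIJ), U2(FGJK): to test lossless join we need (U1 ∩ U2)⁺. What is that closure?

EFGIJ

U1 ∩ U2 = {FGJ}.
F → EG applies, adding E
FGJ → I applies, adding I
Closure: {EFGIJ}.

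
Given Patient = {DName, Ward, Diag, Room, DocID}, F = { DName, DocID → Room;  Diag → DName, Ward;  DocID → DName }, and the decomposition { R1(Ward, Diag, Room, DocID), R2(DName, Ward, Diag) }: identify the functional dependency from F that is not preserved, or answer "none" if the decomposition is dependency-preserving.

Check DocID → DName: no single fragment contains all of {DName, DocID}, and the restricted closure of {DocID} across the fragments never reaches {DName}.
DName, DocID → Room is preserved.
Diag → DName, Ward is preserved.

DocID → DName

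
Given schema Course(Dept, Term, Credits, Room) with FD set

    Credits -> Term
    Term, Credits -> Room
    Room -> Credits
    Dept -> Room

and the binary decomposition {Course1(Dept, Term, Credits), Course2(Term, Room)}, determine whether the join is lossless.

Common attributes: Course1 ∩ Course2 = {Term}.
No dependency enlarges {Term}, so (Term)⁺ = {Term}.
The closure contains neither all of Course1 = {Dept, Term, Credits} nor all of Course2 = {Term, Room}, so the common attributes are not a superkey of either fragment. The join is lossy.

No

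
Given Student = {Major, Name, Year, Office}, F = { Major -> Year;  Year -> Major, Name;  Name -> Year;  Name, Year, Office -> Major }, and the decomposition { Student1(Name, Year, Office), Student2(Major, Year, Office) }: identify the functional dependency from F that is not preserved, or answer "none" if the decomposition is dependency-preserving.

none

Major → Year lies within Student2.
Year → Major, Name: restricted closure across fragments reaches Major, Name.
Name → Year lies within Student1.
Name, Year, Office → Major: restricted closure across fragments reaches Major.
Every dependency is enforceable on the fragments, so the decomposition is dependency-preserving.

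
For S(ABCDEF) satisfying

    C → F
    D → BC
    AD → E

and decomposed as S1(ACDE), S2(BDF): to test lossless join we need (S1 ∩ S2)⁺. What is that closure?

S1 ∩ S2 = {D}.
D → BC applies, adding BC
C → F applies, adding F
Closure: {BCDF}.

BCDF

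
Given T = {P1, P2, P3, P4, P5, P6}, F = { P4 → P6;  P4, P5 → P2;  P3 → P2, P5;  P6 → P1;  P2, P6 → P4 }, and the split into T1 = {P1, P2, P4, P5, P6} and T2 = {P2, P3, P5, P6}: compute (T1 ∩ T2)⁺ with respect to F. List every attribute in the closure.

T1 ∩ T2 = {P2, P5, P6}.
P6 → P1 applies, adding P1
P2, P6 → P4 applies, adding P4
Closure: {P1, P2, P4, P5, P6}.

P1, P2, P4, P5, P6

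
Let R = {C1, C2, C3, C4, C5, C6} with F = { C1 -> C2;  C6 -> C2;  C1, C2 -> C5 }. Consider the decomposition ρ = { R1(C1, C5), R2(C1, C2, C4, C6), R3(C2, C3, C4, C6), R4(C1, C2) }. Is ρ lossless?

Chase test. Columns are C1, C2, C3, C4, C5, C6; row i has aⱼ where attribute j ∈ Ri, else bᵢⱼ.
Initial tableau (one row per fragment):
  row 1: a1 b12 b13 b14 a5 b16
  row 2: a1 a2 b23 a4 b25 a6
  row 3: b31 a2 a3 a4 b35 a6
  row 4: a1 a2 b43 b44 b45 b46
Rows 1 and 2 agree on C1; apply C1→C2 and equate their C2 entries.
Rows 1 and 2 agree on C1, C2; apply C1, C2→C5 and equate their C5 entries.
Rows 1 and 4 agree on C1, C2; apply C1, C2→C5 and equate their C5 entries.
No row becomes fully distinguished — the join is lossy.

No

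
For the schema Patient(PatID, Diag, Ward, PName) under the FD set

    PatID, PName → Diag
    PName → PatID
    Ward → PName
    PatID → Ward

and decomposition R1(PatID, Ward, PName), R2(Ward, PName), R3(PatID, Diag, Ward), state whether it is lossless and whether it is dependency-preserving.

Lossless test (chase): Rows 1 and 2 agree on PName; apply PName→PatID and equate their PatID entries. Rows 1 and 3 agree on Ward; apply Ward→PName and equate their PName entries. Rows 1 and 2 agree on PatID, PName; apply PatID, PName→Diag and equate their Diag entries. Rows 1 and 3 agree on PatID, PName; apply PatID, PName→Diag and equate their Diag entries. Row 1 is now all distinguished symbols — the join is lossless.
Dependency preservation: PatID, PName → Diag is not contained in any single fragment, but the restricted closure of its left-hand side across the fragments still reaches the right-hand side; the remaining FDs each lie inside some fragment. All dependencies are preserved.

lossless and dependency-preserving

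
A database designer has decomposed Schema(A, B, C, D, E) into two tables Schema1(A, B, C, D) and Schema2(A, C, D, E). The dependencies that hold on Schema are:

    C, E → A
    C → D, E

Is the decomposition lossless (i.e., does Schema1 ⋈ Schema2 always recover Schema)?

Common attributes: Schema1 ∩ Schema2 = {A, C, D}.
Closure of {A, C, D}: C → D, E applies, adding E. So (A, C, D)⁺ = {A, C, D, E}.
This closure contains every attribute of Schema2, so Schema1 ∩ Schema2 → Schema2. The join is lossless.

Yes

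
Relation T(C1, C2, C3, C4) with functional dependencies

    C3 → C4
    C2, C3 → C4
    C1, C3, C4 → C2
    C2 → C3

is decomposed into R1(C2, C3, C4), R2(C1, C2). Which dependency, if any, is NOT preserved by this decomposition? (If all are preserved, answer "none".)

Check C1, C3, C4 → C2: no single fragment contains all of {C1, C2, C3, C4}, and the restricted closure of {C1, C3, C4} across the fragments never reaches {C2}.
C3 → C4 is preserved.
C2, C3 → C4 is preserved.
C2 → C3 is preserved.

C1, C3, C4 → C2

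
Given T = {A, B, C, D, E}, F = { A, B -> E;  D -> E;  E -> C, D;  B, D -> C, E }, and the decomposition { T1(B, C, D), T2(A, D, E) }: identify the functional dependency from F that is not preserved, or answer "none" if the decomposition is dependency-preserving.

Check A, B → E: no single fragment contains all of {A, B, E}, and the restricted closure of {A, B} across the fragments never reaches {E}.
D → E is preserved.
E → C, D is preserved.
B, D → C, E is preserved.

A, B -> E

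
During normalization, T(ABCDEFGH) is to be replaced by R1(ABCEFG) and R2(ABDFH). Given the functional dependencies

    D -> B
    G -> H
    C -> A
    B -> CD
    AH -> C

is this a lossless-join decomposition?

Common attributes: R1 ∩ R2 = {ABF}.
Closure of {ABF}: B → CD applies, adding CD. So (ABF)⁺ = {ABCDF}.
The closure contains neither all of R1 = {ABCEFG} nor all of R2 = {ABDFH}, so the common attributes are not a superkey of either fragment. The join is lossy.

No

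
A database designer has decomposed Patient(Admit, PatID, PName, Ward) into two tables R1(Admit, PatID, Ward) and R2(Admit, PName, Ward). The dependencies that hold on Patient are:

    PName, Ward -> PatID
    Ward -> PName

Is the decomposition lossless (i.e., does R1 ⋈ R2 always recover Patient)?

Common attributes: R1 ∩ R2 = {Admit, Ward}.
Closure of {Admit, Ward}: Ward → PName applies, adding PName; PName, Ward → PatID applies, adding PatID. So (Admit, Ward)⁺ = {Admit, PatID, PName, Ward}.
This closure contains every attribute of R1, so R1 ∩ R2 → R1. The join is lossless.

Yes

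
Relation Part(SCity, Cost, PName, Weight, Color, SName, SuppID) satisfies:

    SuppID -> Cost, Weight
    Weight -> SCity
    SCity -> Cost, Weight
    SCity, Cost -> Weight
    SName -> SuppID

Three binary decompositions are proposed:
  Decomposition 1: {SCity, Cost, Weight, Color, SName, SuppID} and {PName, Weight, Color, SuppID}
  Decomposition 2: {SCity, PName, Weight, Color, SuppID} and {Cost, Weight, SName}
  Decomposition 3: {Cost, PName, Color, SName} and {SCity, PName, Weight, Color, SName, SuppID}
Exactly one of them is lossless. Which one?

Decomposition 1: common = {Weight, Color, SuppID}, closure = {SCity, Cost, Weight, Color, SuppID} → lossy.
Decomposition 2: common = {Weight}, closure = {SCity, Cost, Weight} → lossy.
Decomposition 3: common = {PName, Color, SName}, closure = {SCity, Cost, PName, Weight, Color, SName, SuppID} → lossless.

Decomposition 3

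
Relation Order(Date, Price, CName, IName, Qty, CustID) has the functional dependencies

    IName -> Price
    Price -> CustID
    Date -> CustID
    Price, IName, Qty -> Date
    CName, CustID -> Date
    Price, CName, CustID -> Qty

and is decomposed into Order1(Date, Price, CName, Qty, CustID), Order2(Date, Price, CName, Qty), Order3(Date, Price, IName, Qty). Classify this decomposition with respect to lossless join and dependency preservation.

Lossless test (chase): Rows 1 and 2 agree on Price; apply Price→CustID and equate their CustID entries. Rows 1 and 3 agree on Price; apply Price→CustID and equate their CustID entries. No row becomes fully distinguished — the join is lossy.
Dependency preservation: every FD's attributes lie within a single fragment, so each can be enforced locally — preserved.

lossy but dependency-preserving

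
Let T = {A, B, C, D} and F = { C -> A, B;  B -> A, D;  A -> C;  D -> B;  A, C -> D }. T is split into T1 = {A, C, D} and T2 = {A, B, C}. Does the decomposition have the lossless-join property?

Common attributes: T1 ∩ T2 = {A, C}.
Closure of {A, C}: C → A, B applies, adding B; B → A, D applies, adding D. So (A, C)⁺ = {A, B, C, D}.
This closure contains every attribute of T1, so T1 ∩ T2 → T1. The join is lossless.

Yes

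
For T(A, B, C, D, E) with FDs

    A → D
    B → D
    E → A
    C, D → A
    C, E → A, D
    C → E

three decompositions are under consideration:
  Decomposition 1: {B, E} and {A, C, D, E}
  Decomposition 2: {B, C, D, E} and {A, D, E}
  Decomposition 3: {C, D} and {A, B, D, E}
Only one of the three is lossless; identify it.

Decomposition 2

Decomposition 1: common = {E}, closure = {A, D, E} → lossy.
Decomposition 2: common = {D, E}, closure = {A, D, E} → lossless.
Decomposition 3: common = {D}, closure = {D} → lossy.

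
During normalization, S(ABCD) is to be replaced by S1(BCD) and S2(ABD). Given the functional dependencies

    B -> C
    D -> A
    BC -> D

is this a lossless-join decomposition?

Common attributes: S1 ∩ S2 = {BD}.
Closure of {BD}: B → C applies, adding C; D → A applies, adding A. So (BD)⁺ = {ABCD}.
This closure contains every attribute of S1, so S1 ∩ S2 → S1. The join is lossless.

Yes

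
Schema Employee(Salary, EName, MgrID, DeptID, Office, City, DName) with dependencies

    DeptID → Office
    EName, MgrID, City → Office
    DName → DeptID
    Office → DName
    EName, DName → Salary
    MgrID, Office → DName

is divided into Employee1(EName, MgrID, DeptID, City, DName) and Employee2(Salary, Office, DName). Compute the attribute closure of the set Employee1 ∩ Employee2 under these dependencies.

DeptID, Office, DName

Employee1 ∩ Employee2 = {DName}.
DName → DeptID applies, adding DeptID
DeptID → Office applies, adding Office
Closure: {DeptID, Office, DName}.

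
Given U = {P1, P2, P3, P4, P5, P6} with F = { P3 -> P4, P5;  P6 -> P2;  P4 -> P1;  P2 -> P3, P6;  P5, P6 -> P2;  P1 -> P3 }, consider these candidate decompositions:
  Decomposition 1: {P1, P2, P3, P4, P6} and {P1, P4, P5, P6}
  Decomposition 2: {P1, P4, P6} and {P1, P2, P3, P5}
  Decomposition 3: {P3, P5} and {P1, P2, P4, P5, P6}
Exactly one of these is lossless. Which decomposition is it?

Decomposition 1: common = {P1, P4, P6}, closure = {P1, P2, P3, P4, P5, P6} → lossless.
Decomposition 2: common = {P1}, closure = {P1, P3, P4, P5} → lossy.
Decomposition 3: common = {P5}, closure = {P5} → lossy.

Decomposition 1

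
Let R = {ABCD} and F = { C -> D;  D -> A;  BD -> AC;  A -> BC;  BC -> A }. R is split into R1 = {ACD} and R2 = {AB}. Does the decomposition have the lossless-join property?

Common attributes: R1 ∩ R2 = {A}.
Closure of {A}: A → BC applies, adding BC; C → D applies, adding D. So (A)⁺ = {ABCD}.
This closure contains every attribute of R1, so R1 ∩ R2 → R1. The join is lossless.

Yes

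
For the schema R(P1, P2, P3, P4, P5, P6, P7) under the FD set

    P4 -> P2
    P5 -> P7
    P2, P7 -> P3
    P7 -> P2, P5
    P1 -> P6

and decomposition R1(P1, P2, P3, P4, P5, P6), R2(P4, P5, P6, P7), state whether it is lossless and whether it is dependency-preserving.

Lossless test: (P4, P5, P6)⁺ = {P2, P3, P4, P5, P6, P7}, which contains all of one fragment — lossless.
Dependency preservation: P2, P7 → P3; P7 → P2, P5 are not contained in any single fragment, but the restricted closure of each left-hand side across the fragments still reaches the right-hand side; the remaining FDs each lie inside some fragment. All dependencies are preserved.

lossless and dependency-preserving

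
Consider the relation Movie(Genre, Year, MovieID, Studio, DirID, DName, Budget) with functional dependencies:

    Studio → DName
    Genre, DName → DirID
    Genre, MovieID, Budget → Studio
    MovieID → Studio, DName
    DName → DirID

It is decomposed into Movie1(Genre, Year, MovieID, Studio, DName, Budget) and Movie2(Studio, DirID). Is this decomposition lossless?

Yes

Common attributes: Movie1 ∩ Movie2 = {Studio}.
Closure of {Studio}: Studio → DName applies, adding DName; DName → DirID applies, adding DirID. So (Studio)⁺ = {Studio, DirID, DName}.
This closure contains every attribute of Movie2, so Movie1 ∩ Movie2 → Movie2. The join is lossless.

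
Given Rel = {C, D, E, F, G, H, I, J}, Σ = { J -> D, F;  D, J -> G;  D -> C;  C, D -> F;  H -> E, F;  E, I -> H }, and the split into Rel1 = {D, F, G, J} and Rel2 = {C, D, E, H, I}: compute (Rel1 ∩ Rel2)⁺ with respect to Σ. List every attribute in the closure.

Rel1 ∩ Rel2 = {D}.
D → C applies, adding C
C, D → F applies, adding F
Closure: {C, D, F}.

C, D, F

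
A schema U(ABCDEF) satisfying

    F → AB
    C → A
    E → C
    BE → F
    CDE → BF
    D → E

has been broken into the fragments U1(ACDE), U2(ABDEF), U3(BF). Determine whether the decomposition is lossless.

Chase test. Columns are ABCDEF; row i has aⱼ where attribute j ∈ Ui, else bᵢⱼ.
Initial tableau (one row per fragment):
  row 1: a1 b12 a3 a4 a5 b16
  row 2: a1 a2 b23 a4 a5 a6
  row 3: b31 a2 b33 b34 b35 a6
Rows 2 and 3 agree on F; apply F→AB and equate their AB entries.
Rows 1 and 2 agree on E; apply E→C and equate their C entries.
Rows 1 and 2 agree on CDE; apply CDE→BF and equate their BF entries.
Row 1 is now all distinguished symbols — the join is lossless.

Yes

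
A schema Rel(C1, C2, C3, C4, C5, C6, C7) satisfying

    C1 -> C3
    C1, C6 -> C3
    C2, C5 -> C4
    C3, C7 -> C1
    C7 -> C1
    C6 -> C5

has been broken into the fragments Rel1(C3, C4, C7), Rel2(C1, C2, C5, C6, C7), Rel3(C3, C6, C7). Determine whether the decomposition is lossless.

Chase test. Columns are C1, C2, C3, C4, C5, C6, C7; row i has aⱼ where attribute j ∈ Reli, else bᵢⱼ.
Initial tableau (one row per fragment):
  row 1: b11 b12 a3 a4 b15 b16 a7
  row 2: a1 a2 b23 b24 a5 a6 a7
  row 3: b31 b32 a3 b34 b35 a6 a7
Rows 1 and 3 agree on C3, C7; apply C3, C7→C1 and equate their C1 entries.
Rows 1 and 2 agree on C7; apply C7→C1 and equate their C1 entries.
Rows 2 and 3 agree on C6; apply C6→C5 and equate their C5 entries.
Rows 1 and 2 agree on C1; apply C1→C3 and equate their C3 entries.
No row becomes fully distinguished — the join is lossy.

No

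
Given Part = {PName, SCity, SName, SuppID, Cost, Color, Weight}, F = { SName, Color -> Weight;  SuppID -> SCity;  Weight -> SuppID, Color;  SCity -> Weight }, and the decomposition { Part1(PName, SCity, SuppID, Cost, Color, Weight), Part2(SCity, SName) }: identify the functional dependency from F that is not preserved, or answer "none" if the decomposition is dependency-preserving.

Check SName, Color → Weight: no single fragment contains all of {SName, Color, Weight}, and the restricted closure of {SName, Color} across the fragments never reaches {Weight}.
SuppID → SCity is preserved.
Weight → SuppID, Color is preserved.
SCity → Weight is preserved.

SName, Color -> Weight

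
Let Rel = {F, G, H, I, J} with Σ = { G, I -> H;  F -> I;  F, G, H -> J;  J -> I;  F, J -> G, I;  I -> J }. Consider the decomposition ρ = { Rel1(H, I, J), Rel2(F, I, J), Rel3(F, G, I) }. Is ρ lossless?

Chase test. Columns are F, G, H, I, J; row i has aⱼ where attribute j ∈ Reli, else bᵢⱼ.
Initial tableau (one row per fragment):
  row 1: b11 b12 a3 a4 a5
  row 2: a1 b22 b23 a4 a5
  row 3: a1 a2 b33 a4 b35
Rows 1 and 3 agree on I; apply I→J and equate their J entries.
Rows 2 and 3 agree on F, J; apply F, J→G, I and equate their G, I entries.
Rows 2 and 3 agree on G, I; apply G, I→H and equate their H entries.
No row becomes fully distinguished — the join is lossy.

No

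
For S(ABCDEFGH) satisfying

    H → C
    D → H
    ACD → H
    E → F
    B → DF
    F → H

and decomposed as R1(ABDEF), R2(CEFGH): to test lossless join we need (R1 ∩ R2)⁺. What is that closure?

CEFH

R1 ∩ R2 = {EF}.
F → H applies, adding H
H → C applies, adding C
Closure: {CEFH}.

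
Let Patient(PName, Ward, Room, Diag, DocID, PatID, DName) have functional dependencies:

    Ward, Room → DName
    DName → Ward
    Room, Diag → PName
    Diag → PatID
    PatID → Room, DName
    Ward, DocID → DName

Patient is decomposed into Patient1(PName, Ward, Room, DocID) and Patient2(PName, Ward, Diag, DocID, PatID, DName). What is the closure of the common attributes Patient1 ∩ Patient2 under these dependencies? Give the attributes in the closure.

Patient1 ∩ Patient2 = {PName, Ward, DocID}.
Ward, DocID → DName applies, adding DName
Closure: {PName, Ward, DocID, DName}.

PName, Ward, DocID, DName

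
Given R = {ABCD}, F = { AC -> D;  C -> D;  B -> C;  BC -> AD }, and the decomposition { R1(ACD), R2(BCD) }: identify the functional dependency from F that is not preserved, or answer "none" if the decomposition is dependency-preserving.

Check BC → AD: no single fragment contains all of {ABCD}, and the restricted closure of {BC} across the fragments never reaches {AD}.
AC → D is preserved.
C → D is preserved.
B → C is preserved.

BC -> AD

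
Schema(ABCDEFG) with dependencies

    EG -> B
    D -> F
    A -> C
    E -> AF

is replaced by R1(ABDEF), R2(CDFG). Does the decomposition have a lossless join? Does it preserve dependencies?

lossy and not dependency-preserving

Lossless test: (DF)⁺ = {DF}, which is a superkey of neither fragment — lossy.
Dependency preservation: the restricted closure of {EG} across the fragments never reaches {B}, so EG → B cannot be enforced without a join — not preserved.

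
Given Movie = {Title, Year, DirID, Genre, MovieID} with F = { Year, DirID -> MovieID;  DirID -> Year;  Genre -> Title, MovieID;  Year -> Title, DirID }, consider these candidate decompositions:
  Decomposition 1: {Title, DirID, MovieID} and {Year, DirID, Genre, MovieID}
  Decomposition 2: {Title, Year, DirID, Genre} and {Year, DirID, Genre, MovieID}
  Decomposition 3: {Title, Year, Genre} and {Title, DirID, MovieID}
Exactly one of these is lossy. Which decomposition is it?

Decomposition 3

Decomposition 1: common = {DirID, MovieID}, closure = {Title, Year, DirID, MovieID} → lossless.
Decomposition 2: common = {Year, DirID, Genre}, closure = {Title, Year, DirID, Genre, MovieID} → lossless.
Decomposition 3: common = {Title}, closure = {Title} → lossy.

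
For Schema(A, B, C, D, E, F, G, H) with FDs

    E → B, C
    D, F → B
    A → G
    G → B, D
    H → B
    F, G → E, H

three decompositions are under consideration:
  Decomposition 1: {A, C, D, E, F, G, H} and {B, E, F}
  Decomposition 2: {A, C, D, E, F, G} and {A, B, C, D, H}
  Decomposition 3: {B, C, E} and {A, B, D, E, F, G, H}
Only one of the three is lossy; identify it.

Decomposition 2

Decomposition 1: common = {E, F}, closure = {B, C, E, F} → lossless.
Decomposition 2: common = {A, C, D}, closure = {A, B, C, D, G} → lossy.
Decomposition 3: common = {B, E}, closure = {B, C, E} → lossless.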